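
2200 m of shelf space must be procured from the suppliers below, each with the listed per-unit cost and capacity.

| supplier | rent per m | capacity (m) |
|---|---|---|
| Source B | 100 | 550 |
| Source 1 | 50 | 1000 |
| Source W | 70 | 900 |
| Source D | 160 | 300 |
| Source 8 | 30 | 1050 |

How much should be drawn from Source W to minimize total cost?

150

Fill from the cheapest supplier first.
Source 8 (30): use full 1050 ; 1150 m to go.
Take 1000 from Source 1 at 50 ; need 150 more.
Source W (70): take the remaining 150 ; done.
Source B, Source D: unused.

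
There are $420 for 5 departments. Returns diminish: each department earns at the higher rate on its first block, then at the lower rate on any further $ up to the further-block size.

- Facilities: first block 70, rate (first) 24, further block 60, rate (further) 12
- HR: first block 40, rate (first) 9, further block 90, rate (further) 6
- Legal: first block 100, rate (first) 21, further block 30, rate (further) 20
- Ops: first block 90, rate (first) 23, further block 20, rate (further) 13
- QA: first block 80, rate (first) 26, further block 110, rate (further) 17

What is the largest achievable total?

Order all 10 blocks by rate: QA/T1 26 > Facilities/T1 24 > Ops/T1 23 > Legal/T1 21 > Legal/T2 20 > QA/T2 17 > Ops/T2 13 > Facilities/T2 12 > HR/T1 9 > HR/T2 6.
QA/T1 (26): +80 ; 340 left.
Facilities/T1 (24): +70 ; 270 left.
Fill Ops T1 block (90 at 23) ; 180 left.
Legal T1 at 21: fill all 100 ; 80 left.
Legal T2 at 20: fill all 30 ; 50 left.
QA/T2: +50 of 110 at 17; pool empty.
Total = 26×80 + 24×70 + 23×90 + 21×100 + 20×30 + 17×50 = 9380.

9380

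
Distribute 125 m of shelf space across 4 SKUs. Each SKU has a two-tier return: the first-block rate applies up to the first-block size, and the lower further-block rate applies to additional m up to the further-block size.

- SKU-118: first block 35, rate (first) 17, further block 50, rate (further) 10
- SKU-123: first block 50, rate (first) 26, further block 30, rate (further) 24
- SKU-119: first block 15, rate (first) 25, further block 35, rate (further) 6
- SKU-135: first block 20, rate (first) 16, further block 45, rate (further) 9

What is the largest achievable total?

2905

Treat each block as its own option and order by rate: SKU-123/tier1 26 > SKU-119/tier1 25 > SKU-123/tier2 24 > SKU-118/tier1 17 > SKU-135/tier1 16 > SKU-118/tier2 10 > SKU-135/tier2 9 > SKU-119/tier2 6.
Fill SKU-123 tier1 block (50 at 26) — 75 left.
SKU-119/tier1 (25): +15 — 60 left.
SKU-123/tier2 (24): +30 — 30 left.
SKU-118 tier1 at 17: only 30 left, fill 30.
Total = 26×50 + 25×15 + 24×30 + 17×30 = 2905.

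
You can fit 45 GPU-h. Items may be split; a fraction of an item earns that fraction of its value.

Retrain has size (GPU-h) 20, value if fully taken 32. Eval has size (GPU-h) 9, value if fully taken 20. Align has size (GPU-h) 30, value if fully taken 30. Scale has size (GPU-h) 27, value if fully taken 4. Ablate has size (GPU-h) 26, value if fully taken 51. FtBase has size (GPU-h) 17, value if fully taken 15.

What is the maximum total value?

Rank by value-to-size ratio: Eval 20/9≈2.22, Ablate 51/26≈1.96, Retrain 32/20≈1.6, Align 30/30≈1, FtBase 15/17≈0.882, Scale 4/27≈0.148.
Take all of Eval (9 GPU-h, value 20) ; 36 GPU-h left.
All 26 GPU-h of Ablate fit (value 51) ; 10 remain.
Fill the last 10 GPU-h with part of Retrain: 10/20 of it earns 16.
Total value = 87.

87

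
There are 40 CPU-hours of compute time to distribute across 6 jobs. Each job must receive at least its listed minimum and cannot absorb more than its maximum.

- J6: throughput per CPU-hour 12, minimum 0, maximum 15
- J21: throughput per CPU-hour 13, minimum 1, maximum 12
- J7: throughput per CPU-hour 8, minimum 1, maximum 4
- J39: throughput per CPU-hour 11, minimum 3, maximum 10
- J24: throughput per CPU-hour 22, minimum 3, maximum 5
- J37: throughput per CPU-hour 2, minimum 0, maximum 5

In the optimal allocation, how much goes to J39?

7

Meeting every minimum uses 0+1+1+3+3+0 = 8 CPU-hours, leaving 32.
Order the jobs by throughput per CPU-hour: J24 22 > J21 13 > J6 12 > J39 11 > J7 8 > J37 2.
J24: +2 to 5 (cap) → 30 left.
J21: +11 to 12 (cap) → 19 left.
J6 takes 15 more to reach its cap of 15 → 4 left.
Only 4 left; J39 takes them to reach 7.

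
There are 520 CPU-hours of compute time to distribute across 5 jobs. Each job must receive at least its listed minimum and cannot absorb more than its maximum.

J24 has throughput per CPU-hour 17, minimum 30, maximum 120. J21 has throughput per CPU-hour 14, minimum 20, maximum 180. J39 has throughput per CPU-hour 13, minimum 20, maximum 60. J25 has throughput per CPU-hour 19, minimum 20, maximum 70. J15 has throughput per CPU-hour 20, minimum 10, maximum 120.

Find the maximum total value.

Meeting every minimum uses 30+20+20+20+10 = 100 CPU-hours, leaving 420.
Rank by throughput per CPU-hour: J15 20 > J25 19 > J24 17 > J21 14 > J39 13.
J15: +110 to 120 (cap) → 310 left.
J25 takes 50 more to reach its cap of 70 → 260 left.
J24 takes 90 more to reach its cap of 120 → 170 left.
J21: +160 to 180 (cap) → 10 left.
J39: +10 (room for 40) → 30. Pool exhausted.
Total = 17×120 + 14×180 + 13×30 + 19×70 + 20×120 = 8680.

8680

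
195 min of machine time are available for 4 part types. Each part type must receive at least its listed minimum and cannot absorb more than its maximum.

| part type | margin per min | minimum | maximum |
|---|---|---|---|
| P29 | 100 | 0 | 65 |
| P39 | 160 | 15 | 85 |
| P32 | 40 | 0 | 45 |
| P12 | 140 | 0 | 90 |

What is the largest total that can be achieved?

28200

Meeting every minimum uses 0+15+0+0 = 15 min, leaving 180.
Highest margin per min first: P39 160 > P12 140 > P29 100 > P32 40.
P39 takes 70 more to reach its cap of 85 → 110 left.
P12: +90 to 90 (cap) → 20 left.
Only 20 left; P29 takes them to reach 20.
Total = 100×20 + 160×85 + 140×90 = 28200.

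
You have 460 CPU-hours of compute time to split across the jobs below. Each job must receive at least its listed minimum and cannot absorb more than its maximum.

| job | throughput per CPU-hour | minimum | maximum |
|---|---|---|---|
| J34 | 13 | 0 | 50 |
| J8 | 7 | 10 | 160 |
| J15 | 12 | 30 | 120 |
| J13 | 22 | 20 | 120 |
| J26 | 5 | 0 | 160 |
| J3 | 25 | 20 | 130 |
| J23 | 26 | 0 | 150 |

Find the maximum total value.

Meeting every minimum uses 0+10+30+20+0+20+0 = 80 CPU-hours, leaving 380.
Order the jobs by throughput per CPU-hour: J23 26 > J3 25 > J13 22 > J34 13 > J15 12 > J8 7 > J26 5.
J23: +150 to 150 (cap) — 230 left.
Give J3 110 more to hit its cap of 130 — 120 left.
J13 takes 100 more to reach its cap of 120 — 20 left.
Only 20 left; J34 takes them to reach 20.
Total = 13×20 + 7×10 + 12×30 + 22×120 + 25×130 + 26×150 = 10480.

10480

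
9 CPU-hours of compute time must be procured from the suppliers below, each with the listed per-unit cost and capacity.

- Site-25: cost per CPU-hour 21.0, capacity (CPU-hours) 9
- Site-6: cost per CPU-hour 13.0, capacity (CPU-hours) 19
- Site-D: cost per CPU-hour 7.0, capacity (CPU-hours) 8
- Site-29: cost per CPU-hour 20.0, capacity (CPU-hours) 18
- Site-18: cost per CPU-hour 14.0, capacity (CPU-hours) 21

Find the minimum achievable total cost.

Cheapest first:
Site-D at 7.0: take all 8 CPU-hours → 1 still needed.
Take 1 from Site-6 at 13.0 to finish.
Site-18, Site-29, Site-25: unused.
Cost = 8×7.0 + 1×13.0 = 69.

69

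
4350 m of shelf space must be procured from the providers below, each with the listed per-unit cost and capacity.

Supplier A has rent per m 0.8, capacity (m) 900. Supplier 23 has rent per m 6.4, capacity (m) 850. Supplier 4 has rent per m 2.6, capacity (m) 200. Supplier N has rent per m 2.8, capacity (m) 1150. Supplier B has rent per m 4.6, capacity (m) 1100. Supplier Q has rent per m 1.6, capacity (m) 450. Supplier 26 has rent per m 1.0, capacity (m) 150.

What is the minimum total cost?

Fill from the cheapest provider first.
Supplier A (0.8): use full 900 ; 3450 m to go.
Supplier 26 (1.0): use full 150 ; 3300 m to go.
Take 450 from Supplier Q at 1.6 ; need 2850 more.
Take 200 from Supplier 4 at 2.6 ; need 2650 more.
Supplier N at 2.8: take all 1150 m ; 1500 still needed.
Take 1100 from Supplier B at 4.6 ; need 400 more.
Supplier 23 at 6.4: take 400 of its 850 ; requirement met.
Cost = 900×0.8 + 150×1.0 + 450×1.6 + 200×2.6 + 1150×2.8 + 1100×4.6 + 400×6.4 = 12950.

12950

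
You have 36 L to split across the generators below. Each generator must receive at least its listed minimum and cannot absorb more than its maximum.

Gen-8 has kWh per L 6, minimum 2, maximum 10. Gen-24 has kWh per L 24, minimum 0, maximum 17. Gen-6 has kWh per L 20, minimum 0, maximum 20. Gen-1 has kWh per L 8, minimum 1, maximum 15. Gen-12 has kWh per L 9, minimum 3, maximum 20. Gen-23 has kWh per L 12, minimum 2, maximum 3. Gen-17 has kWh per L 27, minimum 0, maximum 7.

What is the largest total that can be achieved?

Meeting every minimum uses 2+0+0+1+3+2+0 = 8 L, leaving 28.
Highest kWh per L first: Gen-17 27 > Gen-24 24 > Gen-6 20 > Gen-23 12 > Gen-12 9 > Gen-1 8 > Gen-8 6.
Gen-17 takes 7 more to reach its cap of 7 — 21 left.
Give Gen-24 17 more to hit its cap of 17 — 4 left.
Only 4 left; Gen-6 takes them to reach 4.
Total = 6×2 + 24×17 + 20×4 + 8×1 + 9×3 + 12×2 + 27×7 = 748.

748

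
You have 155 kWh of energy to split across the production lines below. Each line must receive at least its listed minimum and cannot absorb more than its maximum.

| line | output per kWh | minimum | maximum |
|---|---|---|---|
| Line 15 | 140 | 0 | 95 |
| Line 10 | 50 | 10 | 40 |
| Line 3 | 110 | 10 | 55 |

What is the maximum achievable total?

Meeting every minimum uses 0+10+10 = 20 kWh, leaving 135.
Rank by output per kWh: Line 15 140 > Line 3 110 > Line 10 50.
Give Line 15 95 more to hit its cap of 95 — 40 left.
Only 40 left; Line 3 takes them to reach 50.
Total = 140×95 + 50×10 + 110×50 = 19300.

19300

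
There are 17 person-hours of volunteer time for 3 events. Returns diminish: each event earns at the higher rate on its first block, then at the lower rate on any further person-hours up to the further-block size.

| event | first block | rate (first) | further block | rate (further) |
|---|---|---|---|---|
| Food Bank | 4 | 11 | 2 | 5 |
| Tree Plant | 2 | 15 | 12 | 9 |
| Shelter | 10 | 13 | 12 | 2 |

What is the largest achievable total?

213

Order all 6 blocks by rate: Tree Plant/first 15 > Shelter/first 13 > Food Bank/first 11 > Tree Plant/second 9 > Food Bank/second 5 > Shelter/second 2.
Tree Plant first at 15: fill all 2 — 15 left.
Fill Shelter first block (10 at 13) — 5 left.
Food Bank/first (11): +4 — 1 left.
Tree Plant second at 9: only 1 left, fill 1.
Total = 15×2 + 13×10 + 11×4 + 9×1 = 213.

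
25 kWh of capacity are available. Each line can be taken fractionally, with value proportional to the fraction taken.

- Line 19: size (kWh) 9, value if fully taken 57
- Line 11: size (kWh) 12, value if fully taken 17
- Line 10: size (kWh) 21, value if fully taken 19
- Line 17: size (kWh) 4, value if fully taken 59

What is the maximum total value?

Best value per unit of size first: Line 17 59/4≈14.8, Line 19 57/9≈6.33, Line 11 17/12≈1.42, Line 10 19/21≈0.905.
Line 17: take in full, 4 kWh for value 59 → 21 left.
All 9 kWh of Line 19 fit (value 57) → 12 remain.
Line 11: take in full, 12 kWh for value 17 → 0 left.
Total value = 133.

133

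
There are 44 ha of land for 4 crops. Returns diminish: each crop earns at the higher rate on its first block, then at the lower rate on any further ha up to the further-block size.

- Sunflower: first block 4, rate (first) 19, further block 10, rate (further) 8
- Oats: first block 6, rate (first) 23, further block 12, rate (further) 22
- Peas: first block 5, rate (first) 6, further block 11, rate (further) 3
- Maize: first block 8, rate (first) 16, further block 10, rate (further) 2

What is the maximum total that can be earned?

Order all 8 blocks by rate: Oats/T1 23 > Oats/T2 22 > Sunflower/T1 19 > Maize/T1 16 > Sunflower/T2 8 > Peas/T1 6 > Peas/T2 3 > Maize/T2 2.
Oats/T1 (23): +6 → 38 left.
Fill Oats T2 block (12 at 22) → 26 left.
Sunflower/T1 (19): +4 → 22 left.
Maize/T1 (16): +8 → 14 left.
Fill Sunflower T2 block (10 at 8) → 4 left.
Peas/T1: +4 of 5 at 6; pool empty.
Total = 23×6 + 22×12 + 19×4 + 16×8 + 8×10 + 6×4 = 710.

710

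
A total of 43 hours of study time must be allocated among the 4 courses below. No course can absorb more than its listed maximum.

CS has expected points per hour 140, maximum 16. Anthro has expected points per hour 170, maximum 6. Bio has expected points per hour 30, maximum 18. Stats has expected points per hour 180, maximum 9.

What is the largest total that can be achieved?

Order the courses by expected points per hour: Stats 180 > Anthro 170 > CS 140 > Bio 30.
Give Stats 9 to hit its cap of 9 — 34 left.
Anthro takes 6 to reach its cap of 6 — 28 left.
CS takes 16 to reach its cap of 16 — 12 left.
Bio has room for 18 but only 12 remain, so it gets 12.
Total = 140×16 + 170×6 + 30×12 + 180×9 = 5240.

5240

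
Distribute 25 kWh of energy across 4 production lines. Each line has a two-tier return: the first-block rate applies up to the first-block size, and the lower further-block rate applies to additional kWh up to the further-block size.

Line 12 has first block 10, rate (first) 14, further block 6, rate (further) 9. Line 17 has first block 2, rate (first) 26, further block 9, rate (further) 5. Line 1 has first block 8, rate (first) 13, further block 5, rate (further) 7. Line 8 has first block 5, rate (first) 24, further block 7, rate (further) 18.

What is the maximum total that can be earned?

451

Rank every tier by rate: Line 17/T1 26 > Line 8/T1 24 > Line 8/T2 18 > Line 12/T1 14 > Line 1/T1 13 > Line 12/T2 9 > Line 1/T2 7 > Line 17/T2 5.
Line 17 T1 at 26: fill all 2 ; 23 left.
Line 8/T1 (24): +5 ; 18 left.
Line 8 T2 at 18: fill all 7 ; 11 left.
Fill Line 12 T1 block (10 at 14) ; 1 left.
1 remain; put them into Line 1 T1 at 13.
Total = 26×2 + 24×5 + 18×7 + 14×10 + 13×1 = 451.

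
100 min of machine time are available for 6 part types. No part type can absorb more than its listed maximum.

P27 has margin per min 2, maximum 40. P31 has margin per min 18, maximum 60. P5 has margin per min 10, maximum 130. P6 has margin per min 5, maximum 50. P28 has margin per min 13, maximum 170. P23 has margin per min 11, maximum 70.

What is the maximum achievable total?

Highest margin per min first: P31 18 > P28 13 > P23 11 > P5 10 > P6 5 > P27 2.
Give P31 60 to hit its cap of 60 — 40 left.
P28: +40 (room for 170) → 40. Pool exhausted.
Total = 18×60 + 13×40 = 1600.

1600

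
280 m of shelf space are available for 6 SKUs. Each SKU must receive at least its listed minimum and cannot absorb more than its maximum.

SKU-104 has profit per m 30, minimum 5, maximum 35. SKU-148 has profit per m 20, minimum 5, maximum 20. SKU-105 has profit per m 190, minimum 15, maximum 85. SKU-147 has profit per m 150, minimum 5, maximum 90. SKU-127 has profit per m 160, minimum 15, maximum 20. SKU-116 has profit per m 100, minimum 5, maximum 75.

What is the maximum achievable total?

40600

Meeting every minimum uses 5+5+15+5+15+5 = 50 m, leaving 230.
Highest profit per m first: SKU-105 190 > SKU-127 160 > SKU-147 150 > SKU-116 100 > SKU-104 30 > SKU-148 20.
SKU-105 takes 70 more to reach its cap of 85 ; 160 left.
SKU-127: +5 to 20 (cap) ; 155 left.
SKU-147: +85 to 90 (cap) ; 70 left.
Give SKU-116 70 more to hit its cap of 75 ; 0 left.
Total = 30×5 + 20×5 + 190×85 + 150×90 + 160×20 + 100×75 = 40600.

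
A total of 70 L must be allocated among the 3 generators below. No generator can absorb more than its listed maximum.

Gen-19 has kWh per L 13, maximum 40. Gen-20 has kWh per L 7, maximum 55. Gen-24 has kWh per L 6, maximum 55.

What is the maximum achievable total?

730

Highest kWh per L first: Gen-19 13 > Gen-20 7 > Gen-24 6.
Gen-19: +40 to 40 (cap) ; 30 left.
Gen-20: +30 (room for 55) → 30. Pool exhausted.
Total = 13×40 + 7×30 = 730.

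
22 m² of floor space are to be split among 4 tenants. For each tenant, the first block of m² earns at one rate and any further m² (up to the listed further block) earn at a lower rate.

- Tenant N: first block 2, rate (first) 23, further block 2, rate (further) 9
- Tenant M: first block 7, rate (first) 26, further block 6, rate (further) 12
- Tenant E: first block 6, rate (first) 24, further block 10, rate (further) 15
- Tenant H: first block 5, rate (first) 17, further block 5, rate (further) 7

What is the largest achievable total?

487

Treat each block as its own option and order by rate: Tenant M/tier1 26 > Tenant E/tier1 24 > Tenant N/tier1 23 > Tenant H/tier1 17 > Tenant E/tier2 15 > Tenant M/tier2 12 > Tenant N/tier2 9 > Tenant H/tier2 7.
Tenant M/tier1 (26): +7 → 15 left.
Tenant E/tier1 (24): +6 → 9 left.
Tenant N/tier1 (23): +2 → 7 left.
Tenant H tier1 at 17: fill all 5 → 2 left.
Tenant E tier2 at 15: only 2 left, fill 2.
Total = 26×7 + 24×6 + 23×2 + 17×5 + 15×2 = 487.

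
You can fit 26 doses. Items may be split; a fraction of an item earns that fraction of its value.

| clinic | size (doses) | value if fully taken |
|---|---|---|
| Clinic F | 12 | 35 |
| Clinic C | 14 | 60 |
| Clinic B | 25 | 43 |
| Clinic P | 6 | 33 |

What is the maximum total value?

110.5

Rank by value-to-size ratio: Clinic P 33/6≈5.5, Clinic C 60/14≈4.29, Clinic F 35/12≈2.92, Clinic B 43/25≈1.72.
Take all of Clinic P (6 doses, value 33) → 20 doses left.
All 14 doses of Clinic C fit (value 60) → 6 remain.
Fill the last 6 doses with part of Clinic F: 6/12 of it earns 17.5.
Total value = 110.5.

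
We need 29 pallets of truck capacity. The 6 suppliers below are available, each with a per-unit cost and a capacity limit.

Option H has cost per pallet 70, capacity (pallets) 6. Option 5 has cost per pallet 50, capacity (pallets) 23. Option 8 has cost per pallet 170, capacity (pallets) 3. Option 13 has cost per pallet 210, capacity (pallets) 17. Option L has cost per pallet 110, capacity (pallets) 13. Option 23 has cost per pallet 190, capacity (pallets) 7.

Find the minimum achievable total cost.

1570

Fill from the cheapest supplier first.
Option 5 (50): use full 23 ; 6 pallets to go.
Take 6 from Option H at 70 ; need 0 more.
Option L, Option 8, Option 23, Option 13: unused.
Cost = 23×50 + 6×70 = 1570.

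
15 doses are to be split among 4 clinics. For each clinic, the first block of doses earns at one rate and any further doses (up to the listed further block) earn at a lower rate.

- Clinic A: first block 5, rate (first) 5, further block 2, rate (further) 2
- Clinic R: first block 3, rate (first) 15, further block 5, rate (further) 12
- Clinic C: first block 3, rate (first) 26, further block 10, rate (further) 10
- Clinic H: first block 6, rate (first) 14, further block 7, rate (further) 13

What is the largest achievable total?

Rank every tier by rate: Clinic C/tier1 26 > Clinic R/tier1 15 > Clinic H/tier1 14 > Clinic H/tier2 13 > Clinic R/tier2 12 > Clinic C/tier2 10 > Clinic A/tier1 5 > Clinic A/tier2 2.
Clinic C tier1 at 26: fill all 3 ; 12 left.
Clinic R tier1 at 15: fill all 3 ; 9 left.
Clinic H/tier1 (14): +6 ; 3 left.
Clinic H tier2 at 13: only 3 left, fill 3.
Total = 26×3 + 15×3 + 14×6 + 13×3 = 246.

246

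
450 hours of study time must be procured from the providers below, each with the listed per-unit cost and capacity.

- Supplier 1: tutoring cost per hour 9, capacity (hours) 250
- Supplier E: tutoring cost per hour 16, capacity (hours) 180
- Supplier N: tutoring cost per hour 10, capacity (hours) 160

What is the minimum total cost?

Fill from the cheapest provider first.
Supplier 1 at 9: take all 250 hours — 200 still needed.
Supplier N at 10: take all 160 hours — 40 still needed.
Supplier E at 16: take 40 of its 180 — requirement met.
Cost = 250×9 + 160×10 + 40×16 = 4490.

4490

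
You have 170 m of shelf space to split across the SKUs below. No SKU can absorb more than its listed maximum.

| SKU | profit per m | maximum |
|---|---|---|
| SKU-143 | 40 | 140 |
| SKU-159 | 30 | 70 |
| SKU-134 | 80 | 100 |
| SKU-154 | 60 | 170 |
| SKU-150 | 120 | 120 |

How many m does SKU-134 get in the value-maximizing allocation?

50

Order the SKUs by profit per m: SKU-150 120 > SKU-134 80 > SKU-154 60 > SKU-143 40 > SKU-159 30.
SKU-150: +120 to 120 (cap) → 50 left.
SKU-134 has room for 100 but only 50 remain, so it gets 50.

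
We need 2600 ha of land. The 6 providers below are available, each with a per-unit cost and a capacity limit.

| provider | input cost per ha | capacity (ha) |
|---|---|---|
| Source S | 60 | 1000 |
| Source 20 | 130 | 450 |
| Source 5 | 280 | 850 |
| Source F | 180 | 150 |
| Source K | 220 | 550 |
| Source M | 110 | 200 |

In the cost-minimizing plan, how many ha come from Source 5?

250

Fill from the cheapest provider first.
Source S (60): use full 1000 ; 1600 ha to go.
Source M (110): use full 200 ; 1400 ha to go.
Source 20 (130): use full 450 ; 950 ha to go.
Take 150 from Source F at 180 ; need 800 more.
Source K (220): use full 550 ; 250 ha to go.
Source 5 (280): take the remaining 250 ; done.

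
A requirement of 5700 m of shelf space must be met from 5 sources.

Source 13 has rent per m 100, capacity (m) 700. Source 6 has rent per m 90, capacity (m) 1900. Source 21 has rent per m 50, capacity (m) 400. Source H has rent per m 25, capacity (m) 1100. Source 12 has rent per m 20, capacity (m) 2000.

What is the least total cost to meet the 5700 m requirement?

288500

Use sources in increasing cost order.
Source 12 (20): use full 2000 → 3700 m to go.
Source H (25): use full 1100 → 2600 m to go.
Source 21 at 50: take all 400 m → 2200 still needed.
Source 6 at 90: take all 1900 m → 300 still needed.
Source 13 (100): take the remaining 300 → done.
Cost = 2000×20 + 1100×25 + 400×50 + 1900×90 + 300×100 = 288500.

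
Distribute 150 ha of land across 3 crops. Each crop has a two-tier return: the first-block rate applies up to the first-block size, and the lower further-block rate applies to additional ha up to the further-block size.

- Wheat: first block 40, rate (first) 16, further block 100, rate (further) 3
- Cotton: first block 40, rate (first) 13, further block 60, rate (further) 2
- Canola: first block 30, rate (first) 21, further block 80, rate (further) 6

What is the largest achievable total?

2030

Treat each block as its own option and order by rate: Canola/first 21 > Wheat/first 16 > Cotton/first 13 > Canola/second 6 > Wheat/second 3 > Cotton/second 2.
Canola/first (21): +30 ; 120 left.
Wheat/first (16): +40 ; 80 left.
Cotton/first (13): +40 ; 40 left.
40 remain; put them into Canola second at 6.
Total = 21×30 + 16×40 + 13×40 + 6×40 = 2030.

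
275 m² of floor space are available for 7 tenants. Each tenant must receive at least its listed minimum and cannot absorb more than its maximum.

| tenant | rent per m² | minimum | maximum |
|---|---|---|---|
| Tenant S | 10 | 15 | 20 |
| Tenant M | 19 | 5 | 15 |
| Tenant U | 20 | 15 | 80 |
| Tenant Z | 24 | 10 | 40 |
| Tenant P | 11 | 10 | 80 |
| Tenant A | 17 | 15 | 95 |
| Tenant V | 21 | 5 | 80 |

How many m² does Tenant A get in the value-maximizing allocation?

Meeting every minimum uses 15+5+15+10+10+15+5 = 75 m², leaving 200.
Order the tenants by rent per m²: Tenant Z 24 > Tenant V 21 > Tenant U 20 > Tenant M 19 > Tenant A 17 > Tenant P 11 > Tenant S 10.
Tenant Z takes 30 more to reach its cap of 40 ; 170 left.
Tenant V: +75 to 80 (cap) ; 95 left.
Tenant U takes 65 more to reach its cap of 80 ; 30 left.
Tenant M takes 10 more to reach its cap of 15 ; 20 left.
Only 20 left; Tenant A takes them to reach 35.

35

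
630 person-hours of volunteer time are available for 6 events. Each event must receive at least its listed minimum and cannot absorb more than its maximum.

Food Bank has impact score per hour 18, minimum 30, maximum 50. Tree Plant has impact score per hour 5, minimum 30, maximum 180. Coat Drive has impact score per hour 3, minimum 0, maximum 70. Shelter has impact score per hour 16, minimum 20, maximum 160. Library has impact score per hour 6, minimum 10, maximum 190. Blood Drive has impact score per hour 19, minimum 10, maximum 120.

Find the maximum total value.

Meeting every minimum uses 30+30+0+20+10+10 = 100 person-hours, leaving 530.
Order the events by impact score per hour: Blood Drive 19 > Food Bank 18 > Shelter 16 > Library 6 > Tree Plant 5 > Coat Drive 3.
Blood Drive takes 110 more to reach its cap of 120 — 420 left.
Give Food Bank 20 more to hit its cap of 50 — 400 left.
Give Shelter 140 more to hit its cap of 160 — 260 left.
Give Library 180 more to hit its cap of 190 — 80 left.
Tree Plant: +80 (room for 150) → 110. Pool exhausted.
Total = 18×50 + 5×110 + 16×160 + 6×190 + 19×120 = 7430.

7430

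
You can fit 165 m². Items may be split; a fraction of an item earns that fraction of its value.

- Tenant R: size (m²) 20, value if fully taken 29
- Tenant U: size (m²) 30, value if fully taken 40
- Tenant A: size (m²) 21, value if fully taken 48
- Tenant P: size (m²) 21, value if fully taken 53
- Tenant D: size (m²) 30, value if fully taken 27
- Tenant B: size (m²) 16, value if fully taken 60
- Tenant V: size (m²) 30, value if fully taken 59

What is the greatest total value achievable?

Sort by value density: Tenant B 60/16≈3.75, Tenant P 53/21≈2.52, Tenant A 48/21≈2.29, Tenant V 59/30≈1.97, Tenant R 29/20≈1.45, Tenant U 40/30≈1.33, Tenant D 27/30≈0.9.
Tenant B: take in full, 16 m² for value 60 ; 149 left.
Tenant P: take in full, 21 m² for value 53 ; 128 left.
All 21 m² of Tenant A fit (value 48) ; 107 remain.
All 30 m² of Tenant V fit (value 59) ; 77 remain.
Take all of Tenant R (20 m², value 29) ; 57 m² left.
Tenant U: take in full, 30 m² for value 40 ; 27 left.
Only 27 m² remain; take 27/30 of Tenant D for value 27×27/30 = 24.3.
Total value = 313.3.

313.3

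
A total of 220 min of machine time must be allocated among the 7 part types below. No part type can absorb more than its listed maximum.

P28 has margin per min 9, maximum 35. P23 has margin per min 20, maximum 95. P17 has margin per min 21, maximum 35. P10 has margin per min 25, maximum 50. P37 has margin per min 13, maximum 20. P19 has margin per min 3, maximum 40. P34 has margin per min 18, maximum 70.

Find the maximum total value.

4605

Highest margin per min first: P10 25 > P17 21 > P23 20 > P34 18 > P37 13 > P28 9 > P19 3.
P10 takes 50 to reach its cap of 50 — 170 left.
Give P17 35 to hit its cap of 35 — 135 left.
Give P23 95 to hit its cap of 95 — 40 left.
P34 has room for 70 but only 40 remain, so it gets 40.
Total = 20×95 + 21×35 + 25×50 + 18×40 = 4605.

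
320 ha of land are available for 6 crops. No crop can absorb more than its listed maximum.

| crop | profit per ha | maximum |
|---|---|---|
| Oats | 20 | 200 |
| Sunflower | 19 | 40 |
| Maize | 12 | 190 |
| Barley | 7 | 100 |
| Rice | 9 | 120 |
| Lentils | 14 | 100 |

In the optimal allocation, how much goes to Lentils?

Order the crops by profit per ha: Oats 20 > Sunflower 19 > Lentils 14 > Maize 12 > Rice 9 > Barley 7.
Oats: +200 to 200 (cap) → 120 left.
Sunflower: +40 to 40 (cap) → 80 left.
Only 80 left; Lentils takes them to reach 80.

80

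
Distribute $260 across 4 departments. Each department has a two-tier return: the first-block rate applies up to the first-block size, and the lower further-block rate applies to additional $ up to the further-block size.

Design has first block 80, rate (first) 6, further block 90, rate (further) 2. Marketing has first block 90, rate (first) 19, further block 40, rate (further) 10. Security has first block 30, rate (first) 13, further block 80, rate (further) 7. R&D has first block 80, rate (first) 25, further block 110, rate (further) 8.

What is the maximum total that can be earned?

4660

Rank every tier by rate: R&D/first 25 > Marketing/first 19 > Security/first 13 > Marketing/second 10 > R&D/second 8 > Security/second 7 > Design/first 6 > Design/second 2.
Fill R&D first block (80 at 25) — 180 left.
Fill Marketing first block (90 at 19) — 90 left.
Security first at 13: fill all 30 — 60 left.
Fill Marketing second block (40 at 10) — 20 left.
R&D/second: +20 of 110 at 8; pool empty.
Total = 25×80 + 19×90 + 13×30 + 10×40 + 8×20 = 4660.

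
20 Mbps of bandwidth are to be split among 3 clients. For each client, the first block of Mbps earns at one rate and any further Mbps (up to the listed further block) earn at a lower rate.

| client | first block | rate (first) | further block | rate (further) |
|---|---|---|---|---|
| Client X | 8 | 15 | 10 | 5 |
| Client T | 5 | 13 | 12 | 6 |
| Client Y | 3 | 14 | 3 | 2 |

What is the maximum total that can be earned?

251

Rank every tier by rate: Client X/T1 15 > Client Y/T1 14 > Client T/T1 13 > Client T/T2 6 > Client X/T2 5 > Client Y/T2 2.
Fill Client X T1 block (8 at 15) — 12 left.
Client Y/T1 (14): +3 — 9 left.
Fill Client T T1 block (5 at 13) — 4 left.
4 remain; put them into Client T T2 at 6.
Total = 15×8 + 14×3 + 13×5 + 6×4 = 251.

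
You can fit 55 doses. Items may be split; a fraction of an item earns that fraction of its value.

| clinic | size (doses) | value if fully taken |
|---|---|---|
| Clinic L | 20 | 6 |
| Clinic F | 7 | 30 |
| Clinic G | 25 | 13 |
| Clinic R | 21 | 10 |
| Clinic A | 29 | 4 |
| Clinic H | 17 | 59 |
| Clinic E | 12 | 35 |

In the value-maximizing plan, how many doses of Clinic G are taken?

19

Best value per unit of size first: Clinic F 30/7≈4.29, Clinic H 59/17≈3.47, Clinic E 35/12≈2.92, Clinic G 13/25≈0.52, Clinic R 10/21≈0.476, Clinic L 6/20≈0.3, Clinic A 4/29≈0.138.
Clinic F: take in full, 7 doses for value 30 → 48 left.
Clinic H: take in full, 17 doses for value 59 → 31 left.
Take all of Clinic E (12 doses, value 35) → 19 doses left.
Only 19 doses remain; take 19/25 of Clinic G for value 13×19/25 = 9.88.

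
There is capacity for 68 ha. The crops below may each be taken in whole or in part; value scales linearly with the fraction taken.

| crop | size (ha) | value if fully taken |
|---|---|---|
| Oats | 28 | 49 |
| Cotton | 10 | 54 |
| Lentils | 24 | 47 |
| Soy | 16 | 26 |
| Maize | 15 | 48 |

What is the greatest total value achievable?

182.25

Best value per unit of size first: Cotton 54/10≈5.4, Maize 48/15≈3.2, Lentils 47/24≈1.96, Oats 49/28≈1.75, Soy 26/16≈1.62.
All 10 ha of Cotton fit (value 54) → 58 remain.
Maize: take in full, 15 ha for value 48 → 43 left.
Take all of Lentils (24 ha, value 47) → 19 ha left.
Only 19 ha remain; take 19/28 of Oats for value 49×19/28 = 33.25.
Total value = 182.25.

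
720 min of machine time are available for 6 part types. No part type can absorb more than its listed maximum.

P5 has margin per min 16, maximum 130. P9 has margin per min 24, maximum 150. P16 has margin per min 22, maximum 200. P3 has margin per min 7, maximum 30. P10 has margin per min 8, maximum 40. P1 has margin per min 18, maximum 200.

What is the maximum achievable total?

14000

Highest margin per min first: P9 24 > P16 22 > P1 18 > P5 16 > P10 8 > P3 7.
Give P9 150 to hit its cap of 150 — 570 left.
P16: +200 to 200 (cap) — 370 left.
Give P1 200 to hit its cap of 200 — 170 left.
P5: +130 to 130 (cap) — 40 left.
P10 takes 40 to reach its cap of 40 — 0 left.
Total = 16×130 + 24×150 + 22×200 + 8×40 + 18×200 = 14000.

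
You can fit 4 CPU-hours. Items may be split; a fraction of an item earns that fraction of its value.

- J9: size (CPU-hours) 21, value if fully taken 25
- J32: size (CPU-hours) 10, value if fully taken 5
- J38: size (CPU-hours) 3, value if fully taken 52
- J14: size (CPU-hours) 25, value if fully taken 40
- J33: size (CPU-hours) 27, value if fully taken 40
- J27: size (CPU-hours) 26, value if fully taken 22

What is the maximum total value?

Best value per unit of size first: J38 52/3≈17.3, J14 40/25≈1.6, J33 40/27≈1.48, J9 25/21≈1.19, J27 22/26≈0.846, J32 5/10≈0.5.
All 3 CPU-hours of J38 fit (value 52) → 1 remain.
1 CPU-hours left: a 1/25 share of J14 gives 40×1/25 = 1.6.
Total value = 53.6.

53.6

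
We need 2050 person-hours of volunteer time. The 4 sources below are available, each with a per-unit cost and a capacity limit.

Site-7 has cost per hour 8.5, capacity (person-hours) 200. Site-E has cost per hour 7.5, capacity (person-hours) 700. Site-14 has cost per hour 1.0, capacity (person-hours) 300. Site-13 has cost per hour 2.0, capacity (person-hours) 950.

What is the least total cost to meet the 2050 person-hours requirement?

Fill from the cheapest source first.
Site-14 at 1.0: take all 300 person-hours → 1750 still needed.
Take 950 from Site-13 at 2.0 → need 800 more.
Site-E (7.5): use full 700 → 100 person-hours to go.
Take 100 from Site-7 at 8.5 to finish.
Cost = 300×1.0 + 950×2.0 + 700×7.5 + 100×8.5 = 8300.

8300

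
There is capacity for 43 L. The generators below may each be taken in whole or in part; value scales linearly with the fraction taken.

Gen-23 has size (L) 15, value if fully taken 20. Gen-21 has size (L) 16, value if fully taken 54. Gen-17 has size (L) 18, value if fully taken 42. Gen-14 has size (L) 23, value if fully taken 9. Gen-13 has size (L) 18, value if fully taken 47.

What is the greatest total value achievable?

122

Best value per unit of size first: Gen-21 54/16≈3.38, Gen-13 47/18≈2.61, Gen-17 42/18≈2.33, Gen-23 20/15≈1.33, Gen-14 9/23≈0.391.
Gen-21: take in full, 16 L for value 54 ; 27 left.
All 18 L of Gen-13 fit (value 47) ; 9 remain.
9 L left: a 9/18 share of Gen-17 gives 42×9/18 = 21.
Total value = 122.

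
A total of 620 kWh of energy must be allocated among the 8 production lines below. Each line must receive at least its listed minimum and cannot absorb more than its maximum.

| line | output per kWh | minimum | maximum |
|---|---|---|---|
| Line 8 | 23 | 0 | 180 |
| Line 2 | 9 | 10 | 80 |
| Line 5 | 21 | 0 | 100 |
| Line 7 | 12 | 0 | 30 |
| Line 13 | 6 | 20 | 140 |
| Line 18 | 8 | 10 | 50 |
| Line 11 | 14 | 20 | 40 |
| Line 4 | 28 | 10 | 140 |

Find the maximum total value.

12160

Meeting every minimum uses 0+10+0+0+20+10+20+10 = 70 kWh, leaving 550.
Order the production lines by output per kWh: Line 4 28 > Line 8 23 > Line 5 21 > Line 11 14 > Line 7 12 > Line 2 9 > Line 18 8 > Line 13 6.
Line 4 takes 130 more to reach its cap of 140 — 420 left.
Line 8 takes 180 more to reach its cap of 180 — 240 left.
Give Line 5 100 more to hit its cap of 100 — 140 left.
Give Line 11 20 more to hit its cap of 40 — 120 left.
Line 7 takes 30 more to reach its cap of 30 — 90 left.
Line 2: +70 to 80 (cap) — 20 left.
Line 18: +20 (room for 40) → 30. Pool exhausted.
Total = 23×180 + 9×80 + 21×100 + 12×30 + 6×20 + 8×30 + 14×40 + 28×140 = 12160.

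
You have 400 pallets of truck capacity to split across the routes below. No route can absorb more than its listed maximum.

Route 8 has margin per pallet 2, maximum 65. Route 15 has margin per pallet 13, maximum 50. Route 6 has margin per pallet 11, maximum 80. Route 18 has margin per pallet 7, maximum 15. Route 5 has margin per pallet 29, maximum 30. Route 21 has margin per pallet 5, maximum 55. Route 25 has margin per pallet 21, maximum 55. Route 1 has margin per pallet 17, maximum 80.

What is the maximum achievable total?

Highest margin per pallet first: Route 5 29 > Route 25 21 > Route 1 17 > Route 15 13 > Route 6 11 > Route 18 7 > Route 21 5 > Route 8 2.
Route 5: +30 to 30 (cap) — 370 left.
Route 25: +55 to 55 (cap) — 315 left.
Route 1 takes 80 to reach its cap of 80 — 235 left.
Route 15 takes 50 to reach its cap of 50 — 185 left.
Give Route 6 80 to hit its cap of 80 — 105 left.
Route 18: +15 to 15 (cap) — 90 left.
Route 21 takes 55 to reach its cap of 55 — 35 left.
Route 8: +35 (room for 65) → 35. Pool exhausted.
Total = 2×35 + 13×50 + 11×80 + 7×15 + 29×30 + 5×55 + 21×55 + 17×80 = 5365.

5365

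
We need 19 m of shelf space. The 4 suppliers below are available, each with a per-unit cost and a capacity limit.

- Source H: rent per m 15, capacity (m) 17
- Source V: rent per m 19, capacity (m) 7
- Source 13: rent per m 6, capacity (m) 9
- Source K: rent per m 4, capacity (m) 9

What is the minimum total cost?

105

Cheapest first:
Source K (4): use full 9 — 10 m to go.
Source 13 at 6: take all 9 m — 1 still needed.
Source H (15): take the remaining 1 — done.
Source V: unused.
Cost = 9×4 + 9×6 + 1×15 = 105.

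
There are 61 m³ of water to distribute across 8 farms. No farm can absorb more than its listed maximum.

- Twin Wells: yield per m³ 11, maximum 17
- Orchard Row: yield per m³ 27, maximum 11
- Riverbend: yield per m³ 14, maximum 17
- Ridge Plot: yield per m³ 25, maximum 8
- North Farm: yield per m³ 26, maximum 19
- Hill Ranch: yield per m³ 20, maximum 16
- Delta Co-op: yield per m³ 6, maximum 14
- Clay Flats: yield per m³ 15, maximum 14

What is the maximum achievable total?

Rank by yield per m³: Orchard Row 27 > North Farm 26 > Ridge Plot 25 > Hill Ranch 20 > Clay Flats 15 > Riverbend 14 > Twin Wells 11 > Delta Co-op 6.
Orchard Row takes 11 to reach its cap of 11 — 50 left.
North Farm takes 19 to reach its cap of 19 — 31 left.
Ridge Plot takes 8 to reach its cap of 8 — 23 left.
Hill Ranch: +16 to 16 (cap) — 7 left.
Clay Flats has room for 14 but only 7 remain, so it gets 7.
Total = 27×11 + 25×8 + 26×19 + 20×16 + 15×7 = 1416.

1416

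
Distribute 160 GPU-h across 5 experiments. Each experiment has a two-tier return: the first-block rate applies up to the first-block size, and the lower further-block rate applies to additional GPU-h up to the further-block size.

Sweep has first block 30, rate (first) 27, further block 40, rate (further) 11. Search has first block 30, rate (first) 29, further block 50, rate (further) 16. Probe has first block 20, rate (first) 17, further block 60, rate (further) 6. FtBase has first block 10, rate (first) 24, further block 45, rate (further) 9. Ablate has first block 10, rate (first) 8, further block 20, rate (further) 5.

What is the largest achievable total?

3280

Rank every tier by rate: Search/first 29 > Sweep/first 27 > FtBase/first 24 > Probe/first 17 > Search/second 16 > Sweep/second 11 > FtBase/second 9 > Ablate/first 8 > Probe/second 6 > Ablate/second 5.
Search first at 29: fill all 30 ; 130 left.
Sweep/first (27): +30 ; 100 left.
Fill FtBase first block (10 at 24) ; 90 left.
Fill Probe first block (20 at 17) ; 70 left.
Search/second (16): +50 ; 20 left.
20 remain; put them into Sweep second at 11.
Total = 29×30 + 27×30 + 24×10 + 17×20 + 16×50 + 11×20 = 3280.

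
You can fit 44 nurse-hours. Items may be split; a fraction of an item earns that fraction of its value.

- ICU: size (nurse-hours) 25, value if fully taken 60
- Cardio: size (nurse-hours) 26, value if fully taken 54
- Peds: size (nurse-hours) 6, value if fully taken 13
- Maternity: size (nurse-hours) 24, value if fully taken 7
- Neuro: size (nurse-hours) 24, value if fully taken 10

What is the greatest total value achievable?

Best value per unit of size first: ICU 60/25≈2.4, Peds 13/6≈2.17, Cardio 54/26≈2.08, Neuro 10/24≈0.417, Maternity 7/24≈0.292.
Take all of ICU (25 nurse-hours, value 60) ; 19 nurse-hours left.
All 6 nurse-hours of Peds fit (value 13) ; 13 remain.
Fill the last 13 nurse-hours with part of Cardio: 13/26 of it earns 27.
Total value = 100.

100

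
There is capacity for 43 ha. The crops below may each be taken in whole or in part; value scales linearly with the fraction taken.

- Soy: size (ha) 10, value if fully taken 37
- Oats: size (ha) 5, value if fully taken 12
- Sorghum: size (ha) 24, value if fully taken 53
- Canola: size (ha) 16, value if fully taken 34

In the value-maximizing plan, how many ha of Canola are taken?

4

Rank by value-to-size ratio: Soy 37/10≈3.7, Oats 12/5≈2.4, Sorghum 53/24≈2.21, Canola 34/16≈2.12.
Soy: take in full, 10 ha for value 37 — 33 left.
Take all of Oats (5 ha, value 12) — 28 ha left.
Take all of Sorghum (24 ha, value 53) — 4 ha left.
4 ha left: a 4/16 share of Canola gives 34×4/16 = 8.5.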